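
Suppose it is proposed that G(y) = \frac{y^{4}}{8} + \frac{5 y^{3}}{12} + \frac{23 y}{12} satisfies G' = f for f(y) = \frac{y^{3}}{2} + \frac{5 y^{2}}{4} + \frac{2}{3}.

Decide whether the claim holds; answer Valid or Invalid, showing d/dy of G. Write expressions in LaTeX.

Invalid: d/dy[G] - f = \frac{5}{4}, which is not 0.

d/dy[G] = \frac{y^{3}}{2} + \frac{5 y^{2}}{4} + \frac{23}{12}
d/dy[G] - f(y) = \frac{5}{4} != 0.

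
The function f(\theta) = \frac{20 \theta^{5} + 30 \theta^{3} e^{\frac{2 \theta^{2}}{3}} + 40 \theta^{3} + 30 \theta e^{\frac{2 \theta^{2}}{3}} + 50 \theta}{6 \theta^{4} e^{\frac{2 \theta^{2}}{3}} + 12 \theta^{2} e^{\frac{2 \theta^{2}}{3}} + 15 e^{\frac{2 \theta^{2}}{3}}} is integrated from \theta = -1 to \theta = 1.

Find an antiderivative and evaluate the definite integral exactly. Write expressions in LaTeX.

Differentiate the proposed F(\theta) back; it has to land on f(\theta) exactly.
F(\theta) = \frac{5 \left(e^{\frac{2 \theta^{2}}{3}} \log{\left(\theta^{4} + 2 \theta^{2} + \frac{5}{2} \right)} - 2\right) e^{- \frac{2 \theta^{2}}{3}}}{4} is an antiderivative of f.
Check: d/d\theta[\frac{5 \left(e^{\frac{2 \theta^{2}}{3}} \log{\left(\theta^{4} + 2 \theta^{2} + \frac{5}{2} \right)} - 2\right) e^{- \frac{2 \theta^{2}}{3}}}{4}] = \frac{20 \theta^{5} + 30 \theta^{3} e^{\frac{2 \theta^{2}}{3}} + 40 \theta^{3} + 30 \theta e^{\frac{2 \theta^{2}}{3}} + 50 \theta}{6 \theta^{4} e^{\frac{2 \theta^{2}}{3}} + 12 \theta^{2} e^{\frac{2 \theta^{2}}{3}} + 15 e^{\frac{2 \theta^{2}}{3}}} = f(\theta).
F(1) = - \frac{5}{2 e^{\frac{2}{3}}} + \frac{5 \log{\left(\frac{11}{2} \right)}}{4}; F(-1) = - \frac{5}{2 e^{\frac{2}{3}}} + \frac{5 \log{\left(\frac{11}{2} \right)}}{4}.
Integral = F(1) - F(-1) = 0.

Antiderivative: F(\theta) = \frac{5 \left(e^{\frac{2 \theta^{2}}{3}} \log{\left(\theta^{4} + 2 \theta^{2} + \frac{5}{2} \right)} - 2\right) e^{- \frac{2 \theta^{2}}{3}}}{4}; value = 0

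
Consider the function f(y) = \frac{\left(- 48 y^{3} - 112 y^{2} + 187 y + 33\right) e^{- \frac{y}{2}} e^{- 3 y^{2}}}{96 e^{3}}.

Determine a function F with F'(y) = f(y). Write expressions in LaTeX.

Recognize the product-rule pattern: f = u'v + uv' with u = \frac{y^{2}}{12} + \frac{3 y}{16} - \frac{5}{16}, v = e^{- 3 y^{2} - \frac{y}{2} - 3}, so integration by parts undoes it.
Check: d/dy[\frac{\left(4 y^{2} + 9 y - 15\right) e^{- 3 y^{2} - \frac{y}{2} - 3}}{48}] = \frac{\left(- 48 y^{3} - 112 y^{2} + 187 y + 33\right) e^{- \frac{y}{2}} e^{- 3 y^{2}}}{96 e^{3}} = f(y).

An antiderivative is F(y) = \frac{\left(4 y^{2} + 9 y - 15\right) e^{- 3 y^{2} - \frac{y}{2} - 3}}{48}.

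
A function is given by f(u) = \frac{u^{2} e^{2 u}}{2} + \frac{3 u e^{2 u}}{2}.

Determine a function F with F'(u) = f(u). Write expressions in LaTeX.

Recognize the product-rule pattern: f = v'r + vr' with v = \frac{u^{2}}{4} + \frac{u}{2} - \frac{1}{4}, r = e^{2 u}, so integration by parts undoes it.
Check: d/du[\frac{\left(u^{2} + 2 u - 1\right) e^{2 u}}{4}] = \frac{u^{2} e^{2 u}}{2} + \frac{3 u e^{2 u}}{2} = f(u).

An antiderivative is F(u) = \frac{\left(u^{2} + 2 u - 1\right) e^{2 u}}{4}.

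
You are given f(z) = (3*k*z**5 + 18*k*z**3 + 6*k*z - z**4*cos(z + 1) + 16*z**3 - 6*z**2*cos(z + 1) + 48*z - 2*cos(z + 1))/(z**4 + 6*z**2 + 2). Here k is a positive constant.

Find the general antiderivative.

Any candidate F(z) must reproduce f(z) exactly when differentiated.
Check: d/dz[3*k*z**2/2 + 4*log(z**4/2 + 3*z**2 + 1) - sin(z + 1)] = (3*k*z**5 + 18*k*z**3 + 6*k*z - z**4*cos(z + 1) + 16*z**3 - 6*z**2*cos(z + 1) + 48*z - 2*cos(z + 1))/(z**4 + 6*z**2 + 2) = f(z).

F(z) = 3*k*z**2/2 + 4*log(z**4/2 + 3*z**2 + 1) - sin(z + 1) + C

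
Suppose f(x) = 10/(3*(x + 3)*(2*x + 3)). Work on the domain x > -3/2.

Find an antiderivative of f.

Factor the denominator (3*(x + 3)*(2*x + 3)) and decompose: f = 20/(9*(2*x + 3)) - 10/(9*(x + 3)); each piece integrates to a log, atan, or power term.
Check: d/dx[10*log(x + 3/2)/9 - 10*log(x + 3)/9] = 10/(6*x**2 + 27*x + 27), which equals f(x).

An antiderivative is F(x) = 10*log(x + 3/2)/9 - 10*log(x + 3)/9.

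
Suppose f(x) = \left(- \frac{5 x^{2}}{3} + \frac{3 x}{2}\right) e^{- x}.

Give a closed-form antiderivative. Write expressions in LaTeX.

An antiderivative is F(x) = \frac{\left(10 x^{2} + 11 x + 11\right) e^{- x}}{6}.

Recognize the product-rule pattern: f = u'v + uv' with u = \frac{5 x^{2}}{3} + \frac{11 x}{6} + \frac{11}{6}, v = e^{- x}, so integration by parts undoes it.
Check: d/dx[\frac{\left(10 x^{2} + 11 x + 11\right) e^{- x}}{6}] = \frac{\left(- 10 x^{2} + 9 x\right) e^{- x}}{6}, which equals f(x).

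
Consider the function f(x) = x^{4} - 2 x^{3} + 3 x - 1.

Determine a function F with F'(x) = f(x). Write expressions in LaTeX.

An antiderivative is F(x) = \frac{x^{5}}{5} - \frac{x^{4}}{2} + \frac{3 x^{2}}{2} - x.

Integrate term by term and add the pieces.
Check: d/dx[\frac{x^{5}}{5} - \frac{x^{4}}{2} + \frac{3 x^{2}}{2} - x] = x^{4} - 2 x^{3} + 3 x - 1 = f(x).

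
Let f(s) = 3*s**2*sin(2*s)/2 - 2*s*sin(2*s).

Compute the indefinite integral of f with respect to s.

Integrate term by term and add the pieces.
Check: d/ds[-3*s**2*cos(2*s)/4 + 3*s*sin(2*s)/4 + s*cos(2*s) - sin(2*s)/2 + 3*cos(2*s)/8] = 3*s**2*sin(2*s)/2 - 2*s*sin(2*s) = f(s).

F(s) = -3*s**2*cos(2*s)/4 + 3*s*sin(2*s)/4 + s*cos(2*s) - sin(2*s)/2 + 3*cos(2*s)/8 + C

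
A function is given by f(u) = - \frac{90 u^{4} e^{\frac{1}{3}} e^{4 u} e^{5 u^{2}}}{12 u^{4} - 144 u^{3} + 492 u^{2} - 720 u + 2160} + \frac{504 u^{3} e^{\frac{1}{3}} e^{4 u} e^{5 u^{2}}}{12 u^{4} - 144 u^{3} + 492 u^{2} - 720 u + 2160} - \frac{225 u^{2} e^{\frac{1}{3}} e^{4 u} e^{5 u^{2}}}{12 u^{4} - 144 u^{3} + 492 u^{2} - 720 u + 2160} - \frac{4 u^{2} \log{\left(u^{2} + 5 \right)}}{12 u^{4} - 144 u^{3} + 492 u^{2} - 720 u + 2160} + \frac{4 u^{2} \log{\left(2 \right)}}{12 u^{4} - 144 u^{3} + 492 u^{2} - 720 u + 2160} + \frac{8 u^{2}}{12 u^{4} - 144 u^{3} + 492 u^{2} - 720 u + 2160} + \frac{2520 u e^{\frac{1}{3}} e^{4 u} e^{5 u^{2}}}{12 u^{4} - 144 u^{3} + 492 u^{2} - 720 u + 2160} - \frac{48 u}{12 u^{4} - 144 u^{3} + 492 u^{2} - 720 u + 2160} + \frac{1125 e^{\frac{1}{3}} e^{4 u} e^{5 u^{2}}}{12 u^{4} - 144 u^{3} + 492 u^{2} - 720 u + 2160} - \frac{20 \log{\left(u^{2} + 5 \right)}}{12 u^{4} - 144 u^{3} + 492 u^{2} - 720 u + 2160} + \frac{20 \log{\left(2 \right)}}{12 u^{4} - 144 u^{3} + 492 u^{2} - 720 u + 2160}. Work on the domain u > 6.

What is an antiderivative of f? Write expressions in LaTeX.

f has the shape v'r + vr' for v = - \frac{1}{u - 6} and r = \frac{3 e^{5 u^{2} + 4 u + \frac{1}{3}}}{4} - \frac{\log{\left(\frac{u^{2}}{2} + \frac{5}{2} \right)}}{3} — it is the derivative of the product v*r.
Check: d/du[\frac{- 9 e^{\frac{1}{3}} e^{4 u} e^{5 u^{2}} + 4 \log{\left(u^{2} + 5 \right)} - 4 \log{\left(2 \right)}}{12 u - 72}] = \frac{- 90 u^{4} e^{\frac{1}{3}} e^{4 u} e^{5 u^{2}} + 504 u^{3} e^{\frac{1}{3}} e^{4 u} e^{5 u^{2}} - 225 u^{2} e^{\frac{1}{3}} e^{4 u} e^{5 u^{2}} - 4 u^{2} \log{\left(u^{2} + 5 \right)} + 4 u^{2} \log{\left(2 \right)} + 8 u^{2} + 2520 u e^{\frac{1}{3}} e^{4 u} e^{5 u^{2}} - 48 u + 1125 e^{\frac{1}{3}} e^{4 u} e^{5 u^{2}} - 20 \log{\left(u^{2} + 5 \right)} + 20 \log{\left(2 \right)}}{12 u^{4} - 144 u^{3} + 492 u^{2} - 720 u + 2160}, which equals f(u).

An antiderivative is F(u) = \frac{- 9 e^{\frac{1}{3}} e^{4 u} e^{5 u^{2}} + 4 \log{\left(u^{2} + 5 \right)} - 4 \log{\left(2 \right)}}{12 u - 72}.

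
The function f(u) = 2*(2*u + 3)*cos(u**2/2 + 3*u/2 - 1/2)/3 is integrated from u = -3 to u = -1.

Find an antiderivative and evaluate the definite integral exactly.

Antiderivative: F(u) = 4*sin(u**2/2 + 3*u/2 - 1/2)/3; value = -4*sin(3/2)/3 + 4*sin(1/2)/3

The substitution w = u**2/2 + 3*u/2 - 1/2 works: f is exactly (dF/dw)*(dw/du) for that inner function.
F(u) = 4*sin(u**2/2 + 3*u/2 - 1/2)/3 is an antiderivative of f.
Check: d/du[4*sin(u**2/2 + 3*u/2 - 1/2)/3] = 4*u*cos(u**2/2 + 3*u/2 - 1/2)/3 + 2*cos(u**2/2 + 3*u/2 - 1/2), which equals f(u).
F(-1) = -4*sin(3/2)/3; F(-3) = -4*sin(1/2)/3.
Integral = F(-1) - F(-3) = -4*sin(3/2)/3 + 4*sin(1/2)/3.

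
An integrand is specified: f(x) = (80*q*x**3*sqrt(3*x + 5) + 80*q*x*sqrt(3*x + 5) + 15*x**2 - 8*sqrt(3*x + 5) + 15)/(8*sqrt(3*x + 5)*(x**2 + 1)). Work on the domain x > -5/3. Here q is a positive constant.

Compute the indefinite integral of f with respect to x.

F(x) = 5*q*x**2 + 5*sqrt(3*x + 5)/4 - atan(x) + C

Recover f(x) by differentiating a candidate F(x); any mismatch rules it out.
Check: d/dx[5*q*x**2 + 5*sqrt(3*x + 5)/4 - atan(x)] = (80*q*x**3*sqrt(3*x + 5) + 80*q*x*sqrt(3*x + 5) + 15*x**2 - 8*sqrt(3*x + 5) + 15)/(8*x**2*sqrt(3*x + 5) + 8*sqrt(3*x + 5)), which equals f(x).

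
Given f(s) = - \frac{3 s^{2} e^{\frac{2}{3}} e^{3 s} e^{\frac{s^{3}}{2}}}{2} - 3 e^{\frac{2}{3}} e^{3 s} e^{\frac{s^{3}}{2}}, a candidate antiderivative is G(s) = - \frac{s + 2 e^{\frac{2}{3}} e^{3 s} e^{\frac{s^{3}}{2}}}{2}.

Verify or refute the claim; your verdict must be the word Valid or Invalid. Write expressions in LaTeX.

Invalid: d/ds[G] - f = - \frac{1}{2}, which is not 0.

d/ds[G] = - \frac{3 s^{2} e^{\frac{2}{3}} e^{3 s} e^{\frac{s^{3}}{2}}}{2} - 3 e^{\frac{2}{3}} e^{3 s} e^{\frac{s^{3}}{2}} - \frac{1}{2}
d/ds[G] - f(s) = - \frac{1}{2} != 0.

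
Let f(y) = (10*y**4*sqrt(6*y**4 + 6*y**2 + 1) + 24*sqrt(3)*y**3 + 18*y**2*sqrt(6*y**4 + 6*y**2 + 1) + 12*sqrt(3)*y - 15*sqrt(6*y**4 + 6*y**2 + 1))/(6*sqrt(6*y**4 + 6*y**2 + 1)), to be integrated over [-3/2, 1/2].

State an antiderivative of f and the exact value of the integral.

An antiderivative F(y) passes only if d/dy[F] lands on f(y) exactly.
F(y) = (2*y**5 + 6*y**3 - 15*y + 2*sqrt(3)*sqrt(6*y**4 + 6*y**2 + 1))/6 is an antiderivative of f.
Check: d/dy[(2*y**5 + 6*y**3 - 15*y + 2*sqrt(3)*sqrt(6*y**4 + 6*y**2 + 1))/6] = (10*y**4*sqrt(6*y**4 + 6*y**2 + 1) + 24*sqrt(3)*y**3 + 18*y**2*sqrt(6*y**4 + 6*y**2 + 1) + 12*sqrt(3)*y - 15*sqrt(6*y**4 + 6*y**2 + 1))/(6*sqrt(6*y**4 + 6*y**2 + 1)) = f(y).
F(1/2) = -107/96 + sqrt(138)/12; F(-3/2) = -69/32 + sqrt(2154)/12.
Integral = F(1/2) - F(-3/2) = -sqrt(2154)/12 + sqrt(138)/12 + 25/24.

Antiderivative: F(y) = (2*y**5 + 6*y**3 - 15*y + 2*sqrt(3)*sqrt(6*y**4 + 6*y**2 + 1))/6; value = -sqrt(2154)/12 + sqrt(138)/12 + 25/24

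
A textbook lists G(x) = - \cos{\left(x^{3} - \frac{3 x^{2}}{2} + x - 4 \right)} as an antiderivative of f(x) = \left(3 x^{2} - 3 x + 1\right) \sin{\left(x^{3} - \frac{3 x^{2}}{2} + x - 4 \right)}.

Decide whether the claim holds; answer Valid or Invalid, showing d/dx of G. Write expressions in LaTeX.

d/dx[G] = 3 x^{2} \sin{\left(x^{3} - \frac{3 x^{2}}{2} + x - 4 \right)} - 3 x \sin{\left(x^{3} - \frac{3 x^{2}}{2} + x - 4 \right)} + \sin{\left(x^{3} - \frac{3 x^{2}}{2} + x - 4 \right)}
This equals f(x) exactly, so the claim holds.

Valid: G'(x) = f(x).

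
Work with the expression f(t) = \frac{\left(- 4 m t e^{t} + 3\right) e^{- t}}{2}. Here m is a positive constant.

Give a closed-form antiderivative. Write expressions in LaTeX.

An antiderivative is F(t) = \frac{\left(- 2 m t^{2} e^{t} - 3\right) e^{- t}}{2}.

Whatever form F(t) takes, F'(t) = f(t) is non-negotiable.
Check: d/dt[\frac{\left(- 2 m t^{2} e^{t} - 3\right) e^{- t}}{2}] = \frac{\left(- 4 m t e^{t} + 3\right) e^{- t}}{2} = f(t).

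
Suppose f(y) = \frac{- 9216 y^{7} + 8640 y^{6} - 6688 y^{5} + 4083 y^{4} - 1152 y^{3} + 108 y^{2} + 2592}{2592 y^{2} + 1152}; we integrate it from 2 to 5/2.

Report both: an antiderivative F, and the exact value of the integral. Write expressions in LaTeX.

Whatever form F(y) takes, F'(y) = f(y) is non-negotiable.
F(y) = - \frac{16 y^{6}}{27} + \frac{2 y^{5}}{3} - \frac{y^{4}}{4} + \frac{y^{3}}{32} + \frac{3 \operatorname{atan}{\left(\frac{3 y}{2} \right)}}{2} is an antiderivative of f.
Check: d/dy[- \frac{16 y^{6}}{27} + \frac{2 y^{5}}{3} - \frac{y^{4}}{4} + \frac{y^{3}}{32} + \frac{3 \operatorname{atan}{\left(\frac{3 y}{2} \right)}}{2}] = \frac{- 9216 y^{7} + 8640 y^{6} - 6688 y^{5} + 4083 y^{4} - 1152 y^{3} + 108 y^{2} + 2592}{2592 y^{2} + 1152} = f(y).
F(5/2) = - \frac{614125}{6912} + \frac{3 \operatorname{atan}{\left(\frac{15}{4} \right)}}{2}; F(2) = - \frac{2197}{108} + \frac{3 \operatorname{atan}{\left(3 \right)}}{2}.
Integral = F(5/2) - F(2) = - \frac{52613}{768} - \frac{3 \operatorname{atan}{\left(3 \right)}}{2} + \frac{3 \operatorname{atan}{\left(\frac{15}{4} \right)}}{2}.

Antiderivative: F(y) = - \frac{16 y^{6}}{27} + \frac{2 y^{5}}{3} - \frac{y^{4}}{4} + \frac{y^{3}}{32} + \frac{3 \operatorname{atan}{\left(\frac{3 y}{2} \right)}}{2}; value = - \frac{52613}{768} - \frac{3 \operatorname{atan}{\left(3 \right)}}{2} + \frac{3 \operatorname{atan}{\left(\frac{15}{4} \right)}}{2}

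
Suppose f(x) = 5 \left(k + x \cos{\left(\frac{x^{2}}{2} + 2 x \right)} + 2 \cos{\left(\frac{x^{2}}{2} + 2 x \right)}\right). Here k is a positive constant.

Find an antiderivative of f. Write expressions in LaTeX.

An antiderivative F(x) passes only if d/dx[F] lands on f(x) exactly.
Check: d/dx[5 k x + 5 \sin{\left(\frac{x^{2}}{2} + 2 x \right)}] = 5 k + 5 x \cos{\left(\frac{x^{2}}{2} + 2 x \right)} + 10 \cos{\left(\frac{x^{2}}{2} + 2 x \right)}, which equals f(x).

An antiderivative is F(x) = 5 k x + 5 \sin{\left(\frac{x^{2}}{2} + 2 x \right)}.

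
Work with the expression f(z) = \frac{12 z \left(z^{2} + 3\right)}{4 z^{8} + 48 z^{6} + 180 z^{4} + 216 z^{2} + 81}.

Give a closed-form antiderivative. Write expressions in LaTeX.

An antiderivative is F(z) = - \frac{3}{4 z^{4} + 24 z^{2} + 18}.

f matches the chain-rule pattern g'(h)*h' with inner function h(z) = \frac{2 z^{4}}{3} + 4 z^{2} + 3; substituting u = h(z) collapses the integral.
Check: d/dz[- \frac{3}{4 z^{4} + 24 z^{2} + 18}] = \frac{12 z^{3} + 36 z}{4 z^{8} + 48 z^{6} + 180 z^{4} + 216 z^{2} + 81}, which equals f(z).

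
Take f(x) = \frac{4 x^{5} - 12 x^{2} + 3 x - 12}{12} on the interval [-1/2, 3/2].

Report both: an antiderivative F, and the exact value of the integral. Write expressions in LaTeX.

Antiderivative: F(x) = \frac{x \left(4 x^{5} - 24 x^{2} + 9 x - 72\right)}{72}; value = - \frac{329}{144}

Differentiate the proposed F(x) back; it has to land on f(x) exactly.
F(x) = \frac{x \left(4 x^{5} - 24 x^{2} + 9 x - 72\right)}{72} is an antiderivative of f.
Check: d/dx[\frac{x \left(4 x^{5} - 24 x^{2} + 9 x - 72\right)}{72}] = \frac{x^{5}}{3} - x^{2} + \frac{x}{4} - 1, which equals f(x).
F(3/2) = - \frac{219}{128}; F(-1/2) = \frac{661}{1152}.
Integral = F(3/2) - F(-1/2) = - \frac{329}{144}.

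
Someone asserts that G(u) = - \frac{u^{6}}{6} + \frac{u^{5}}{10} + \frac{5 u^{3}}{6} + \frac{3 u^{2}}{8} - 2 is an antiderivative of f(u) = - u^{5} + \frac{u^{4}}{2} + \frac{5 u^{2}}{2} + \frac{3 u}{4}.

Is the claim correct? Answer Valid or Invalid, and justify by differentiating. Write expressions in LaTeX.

d/du[G] = - u^{5} + \frac{u^{4}}{2} + \frac{5 u^{2}}{2} + \frac{3 u}{4}
This equals f(u) exactly, so the claim holds.

Valid - differentiating G returns exactly f.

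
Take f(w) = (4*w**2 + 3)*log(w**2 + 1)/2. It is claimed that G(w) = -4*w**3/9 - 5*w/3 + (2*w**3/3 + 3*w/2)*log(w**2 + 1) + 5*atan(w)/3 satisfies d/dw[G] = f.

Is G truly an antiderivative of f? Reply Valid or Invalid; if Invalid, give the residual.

Valid - differentiating G returns exactly f.

d/dw[G] = 2*w**2*log(w**2 + 1) + 3*log(w**2 + 1)/2
This equals f(w) exactly, so the claim holds.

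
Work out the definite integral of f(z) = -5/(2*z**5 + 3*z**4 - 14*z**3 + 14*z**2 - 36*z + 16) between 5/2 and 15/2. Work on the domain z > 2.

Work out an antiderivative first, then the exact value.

Factor the denominator ((z - 2)*(z + 4)*(2*z - 1)*(z**2 + 2)) and decompose: f = -5*(11*z + 1)/(486*(z**2 + 2)) + 80/(243*(2*z - 1)) - 5/(972*(z + 4)) - 5/(108*(z - 2)); each piece integrates to a log, atan, or power term.
F(z) = -5*log(z - 2)/108 + 40*log(z - 1/2)/243 - 5*log(z + 4)/972 - 55*log(z**2 + 2)/972 - 5*sqrt(2)*atan(sqrt(2)*z/2)/972 is an antiderivative of f.
Check: d/dz[-5*log(z - 2)/108 + 40*log(z - 1/2)/243 - 5*log(z + 4)/972 - 55*log(z**2 + 2)/972 - 5*sqrt(2)*atan(sqrt(2)*z/2)/972] = -5/(2*z**5 + 3*z**4 - 14*z**3 + 14*z**2 - 36*z + 16) = f(z).
F(15/2) = -55*log(233/4)/972 - 5*log(11/2)/108 - 5*log(23/2)/972 - 5*sqrt(2)*atan(15*sqrt(2)/4)/972 + 40*log(7)/243; F(5/2) = -55*log(33/4)/972 - 5*log(13/2)/972 - 5*sqrt(2)*atan(5*sqrt(2)/4)/972 + 205*log(2)/972.
Integral = F(15/2) - F(5/2) = -55*log(233/4)/972 - 205*log(2)/972 - 5*log(11/2)/108 - 5*log(23/2)/972 - 5*sqrt(2)*atan(15*sqrt(2)/4)/972 + 5*sqrt(2)*atan(5*sqrt(2)/4)/972 + 5*log(13/2)/972 + 55*log(33/4)/972 + 40*log(7)/243.

Antiderivative: F(z) = -5*log(z - 2)/108 + 40*log(z - 1/2)/243 - 5*log(z + 4)/972 - 55*log(z**2 + 2)/972 - 5*sqrt(2)*atan(sqrt(2)*z/2)/972; value = -55*log(233/4)/972 - 205*log(2)/972 - 5*log(11/2)/108 - 5*log(23/2)/972 - 5*sqrt(2)*atan(15*sqrt(2)/4)/972 + 5*sqrt(2)*atan(5*sqrt(2)/4)/972 + 5*log(13/2)/972 + 55*log(33/4)/972 + 40*log(7)/243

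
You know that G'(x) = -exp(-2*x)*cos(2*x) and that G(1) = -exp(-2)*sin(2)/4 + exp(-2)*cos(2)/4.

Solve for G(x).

G(x) = (-sin(2*x) + cos(2*x))*exp(-2*x)/4

Differentiate the proposed G(x) back; it has to land on the given G'(x).
A general antiderivative is -exp(-2*x)*sin(2*x)/4 + exp(-2*x)*cos(2*x)/4 + C.
The condition gives C = -exp(-2)*sin(2)/4 + exp(-2)*cos(2)/4 - (-exp(-2)*sin(2)/4 + exp(-2)*cos(2)/4) = 0.
So G(x) = (-sin(2*x) + cos(2*x))*exp(-2*x)/4.
Check: d/dx[(-sin(2*x) + cos(2*x))*exp(-2*x)/4] = -exp(-2*x)*cos(2*x) = G'(x).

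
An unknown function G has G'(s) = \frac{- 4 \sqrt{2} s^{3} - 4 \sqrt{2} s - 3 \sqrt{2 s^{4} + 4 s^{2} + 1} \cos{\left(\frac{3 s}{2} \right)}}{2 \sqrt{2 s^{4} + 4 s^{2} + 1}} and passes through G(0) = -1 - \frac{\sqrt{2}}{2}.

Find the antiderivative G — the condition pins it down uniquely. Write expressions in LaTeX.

G(s) = - \sqrt{s^{4} + 2 s^{2} + \frac{1}{2}} - \sin{\left(\frac{3 s}{2} \right)} - 1

Recover the given G'(s) by differentiating a candidate G(s); any mismatch rules it out.
A general antiderivative is - \sqrt{s^{4} + 2 s^{2} + \frac{1}{2}} - \sin{\left(\frac{3 s}{2} \right)} + C.
The condition gives C = -1 - \frac{\sqrt{2}}{2} - (- \frac{\sqrt{2}}{2}) = -1.
So G(s) = - \sqrt{s^{4} + 2 s^{2} + \frac{1}{2}} - \sin{\left(\frac{3 s}{2} \right)} - 1.
Check: d/ds[- \sqrt{s^{4} + 2 s^{2} + \frac{1}{2}} - \sin{\left(\frac{3 s}{2} \right)} - 1] = \frac{- 4 \sqrt{2} s^{3} - 4 \sqrt{2} s - 3 \sqrt{2 s^{4} + 4 s^{2} + 1} \cos{\left(\frac{3 s}{2} \right)}}{2 \sqrt{2 s^{4} + 4 s^{2} + 1}} = G'(s).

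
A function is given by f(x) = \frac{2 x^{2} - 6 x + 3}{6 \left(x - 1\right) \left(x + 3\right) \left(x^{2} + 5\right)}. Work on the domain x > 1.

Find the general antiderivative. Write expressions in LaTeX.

The denominator factors as 6 \left(x - 1\right) \left(x + 3\right) \left(x^{2} + 5\right); partial fractions split f into directly integrable pieces: \frac{31 x - 2}{252 \left(x^{2} + 5\right)} - \frac{13}{112 \left(x + 3\right)} - \frac{1}{144 \left(x - 1\right)}.
Check: d/dx[- \frac{\log{\left(x - 1 \right)}}{144} - \frac{13 \log{\left(x + 3 \right)}}{112} + \frac{31 \log{\left(x^{2} + 5 \right)}}{504} - \frac{\sqrt{5} \operatorname{atan}{\left(\frac{\sqrt{5} x}{5} \right)}}{630}] = \frac{2 x^{2} - 6 x + 3}{6 x^{4} + 12 x^{3} + 12 x^{2} + 60 x - 90}, which equals f(x).

F(x) = - \frac{\log{\left(x - 1 \right)}}{144} - \frac{13 \log{\left(x + 3 \right)}}{112} + \frac{31 \log{\left(x^{2} + 5 \right)}}{504} - \frac{\sqrt{5} \operatorname{atan}{\left(\frac{\sqrt{5} x}{5} \right)}}{630} + C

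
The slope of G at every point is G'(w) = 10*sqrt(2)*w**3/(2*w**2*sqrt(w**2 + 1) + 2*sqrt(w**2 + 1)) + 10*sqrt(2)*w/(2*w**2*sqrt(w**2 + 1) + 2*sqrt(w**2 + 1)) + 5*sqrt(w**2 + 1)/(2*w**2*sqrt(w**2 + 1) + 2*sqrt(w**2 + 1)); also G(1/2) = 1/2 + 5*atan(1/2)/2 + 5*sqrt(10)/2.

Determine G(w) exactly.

G(w) = 5*sqrt(2)*sqrt(w**2 + 1) + 5*atan(w)/2 + 1/2

Integrate term by term and add the pieces.
A general antiderivative is 5*sqrt(2*w**2 + 2) + 5*atan(w)/2 + C.
The condition gives C = 1/2 + 5*atan(1/2)/2 + 5*sqrt(10)/2 - (5*atan(1/2)/2 + 5*sqrt(10)/2) = 1/2.
So G(w) = 5*sqrt(2)*sqrt(w**2 + 1) + 5*atan(w)/2 + 1/2.
Check: d/dw[5*sqrt(2)*sqrt(w**2 + 1) + 5*atan(w)/2 + 1/2] = (10*sqrt(2)*w**3 + 10*sqrt(2)*w + 5*sqrt(w**2 + 1))/(2*w**2*sqrt(w**2 + 1) + 2*sqrt(w**2 + 1)), which equals G'(w).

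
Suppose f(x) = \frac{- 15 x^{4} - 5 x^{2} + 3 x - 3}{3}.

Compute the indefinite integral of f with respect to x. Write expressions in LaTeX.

F(x) = - x^{5} - \frac{5 x^{3}}{9} + \frac{x^{2}}{2} - x + C

Differentiate the proposed F(x) back; it has to land on f(x) exactly.
Check: d/dx[- x^{5} - \frac{5 x^{3}}{9} + \frac{x^{2}}{2} - x] = - 5 x^{4} - \frac{5 x^{2}}{3} + x - 1, which equals f(x).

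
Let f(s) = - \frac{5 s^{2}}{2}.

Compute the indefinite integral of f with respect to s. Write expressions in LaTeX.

An antiderivative F(s) passes only if d/ds[F] lands on f(s) exactly.
Check: d/ds[- \frac{5 s^{3}}{6}] = - \frac{5 s^{2}}{2} = f(s).

F(s) = - \frac{5 s^{3}}{6} + C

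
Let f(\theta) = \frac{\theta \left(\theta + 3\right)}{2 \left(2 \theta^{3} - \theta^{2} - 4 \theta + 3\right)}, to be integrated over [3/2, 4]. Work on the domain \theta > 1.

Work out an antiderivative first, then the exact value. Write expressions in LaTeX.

The denominator factors as 2 \left(\theta - 1\right)^{2} \left(2 \theta + 3\right); partial fractions split f into directly integrable pieces: - \frac{9}{50 \left(2 \theta + 3\right)} + \frac{17}{50 \left(\theta - 1\right)} + \frac{2}{5 \left(\theta - 1\right)^{2}}.
F(\theta) = - \frac{- 34 \theta \log{\left(\theta - 1 \right)} + 9 \theta \log{\left(\theta + \frac{3}{2} \right)} + 34 \log{\left(\theta - 1 \right)} - 9 \log{\left(\theta + \frac{3}{2} \right)} + 40}{100 \left(\theta - 1\right)} is an antiderivative of f.
Check: d/d\theta[- \frac{- 34 \theta \log{\left(\theta - 1 \right)} + 9 \theta \log{\left(\theta + \frac{3}{2} \right)} + 34 \log{\left(\theta - 1 \right)} - 9 \log{\left(\theta + \frac{3}{2} \right)} + 40}{100 \left(\theta - 1\right)}] = \frac{\theta^{2} + 3 \theta}{4 \theta^{3} - 2 \theta^{2} - 8 \theta + 6}, which equals f(\theta).
F(4) = - \frac{9 \log{\left(\frac{11}{2} \right)}}{100} - \frac{2}{15} + \frac{17 \log{\left(3 \right)}}{50}; F(3/2) = - \frac{4}{5} - \frac{17 \log{\left(2 \right)}}{50} - \frac{9 \log{\left(3 \right)}}{100}.
Integral = F(4) - F(3/2) = - \frac{9 \log{\left(\frac{11}{2} \right)}}{100} + \frac{17 \log{\left(2 \right)}}{50} + \frac{43 \log{\left(3 \right)}}{100} + \frac{2}{3}.

Antiderivative: F(\theta) = - \frac{- 34 \theta \log{\left(\theta - 1 \right)} + 9 \theta \log{\left(\theta + \frac{3}{2} \right)} + 34 \log{\left(\theta - 1 \right)} - 9 \log{\left(\theta + \frac{3}{2} \right)} + 40}{100 \left(\theta - 1\right)}; value = - \frac{9 \log{\left(\frac{11}{2} \right)}}{100} + \frac{17 \log{\left(2 \right)}}{50} + \frac{43 \log{\left(3 \right)}}{100} + \frac{2}{3}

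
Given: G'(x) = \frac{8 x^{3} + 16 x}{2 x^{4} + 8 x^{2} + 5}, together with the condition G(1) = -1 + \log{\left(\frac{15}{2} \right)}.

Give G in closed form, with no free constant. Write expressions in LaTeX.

G'(x) matches the chain-rule pattern g'(h)*h' with inner function h(x) = x^{4} + 4 x^{2} + \frac{5}{2}; substituting u = h(x) collapses the integral.
A general antiderivative is \log{\left(x^{4} + 4 x^{2} + \frac{5}{2} \right)} + C.
The condition gives C = -1 + \log{\left(\frac{15}{2} \right)} - (\log{\left(\frac{15}{2} \right)}) = -1.
So G(x) = \log{\left(x^{4} + 4 x^{2} + \frac{5}{2} \right)} - 1.
Check: d/dx[\log{\left(x^{4} + 4 x^{2} + \frac{5}{2} \right)} - 1] = \frac{8 x^{3} + 16 x}{2 x^{4} + 8 x^{2} + 5} = G'(x).

G(x) = \log{\left(x^{4} + 4 x^{2} + \frac{5}{2} \right)} - 1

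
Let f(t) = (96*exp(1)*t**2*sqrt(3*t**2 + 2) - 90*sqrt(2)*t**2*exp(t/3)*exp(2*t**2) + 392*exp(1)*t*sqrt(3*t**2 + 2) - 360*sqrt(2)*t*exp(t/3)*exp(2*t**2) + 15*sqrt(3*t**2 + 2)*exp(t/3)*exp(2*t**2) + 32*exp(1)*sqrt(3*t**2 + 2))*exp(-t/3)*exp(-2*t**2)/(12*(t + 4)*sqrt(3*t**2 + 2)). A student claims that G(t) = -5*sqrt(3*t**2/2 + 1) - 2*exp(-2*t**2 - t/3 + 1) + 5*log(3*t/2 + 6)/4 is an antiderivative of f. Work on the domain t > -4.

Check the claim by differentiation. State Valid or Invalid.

d/dt[G] = (96*t**2*sqrt(3*t**2 + 2) - 90*sqrt(2)*t**2*exp(-1)*exp(t/3)*exp(2*t**2) + 392*t*sqrt(3*t**2 + 2) - 360*sqrt(2)*t*exp(-1)*exp(t/3)*exp(2*t**2) + 15*sqrt(3*t**2 + 2)*exp(-1)*exp(t/3)*exp(2*t**2) + 32*sqrt(3*t**2 + 2))/(12*t*sqrt(3*t**2 + 2)*exp(-1)*exp(t/3)*exp(2*t**2) + 48*sqrt(3*t**2 + 2)*exp(-1)*exp(t/3)*exp(2*t**2))
This equals f(t) exactly, so the claim holds.

Valid: G'(t) = f(t).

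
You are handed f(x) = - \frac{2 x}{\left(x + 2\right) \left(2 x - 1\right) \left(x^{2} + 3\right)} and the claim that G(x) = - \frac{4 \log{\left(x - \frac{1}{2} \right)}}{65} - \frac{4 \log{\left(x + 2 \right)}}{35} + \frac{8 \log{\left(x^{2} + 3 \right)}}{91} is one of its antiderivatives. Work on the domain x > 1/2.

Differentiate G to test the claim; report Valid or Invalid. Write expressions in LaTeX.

Invalid: d/dx[G] - f = \frac{18}{91 x^{2} + 273}, which is not 0.

d/dx[G] = \frac{36 x^{2} - 128 x - 36}{182 x^{4} + 273 x^{3} + 364 x^{2} + 819 x - 546}
d/dx[G] - f(x) = \frac{18}{91 x^{2} + 273} != 0.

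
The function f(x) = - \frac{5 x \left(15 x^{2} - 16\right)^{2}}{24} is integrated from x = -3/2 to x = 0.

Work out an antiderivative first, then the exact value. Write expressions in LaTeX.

Antiderivative: F(x) = - \frac{\left(15 x^{2} - 16\right)^{3}}{432}; value = \frac{22965}{1024}

The substitution u = \frac{5 x^{2}}{4} - \frac{4}{3} works: f is exactly (dF/du)*(du/dx) for that inner function.
F(x) = - \frac{\left(15 x^{2} - 16\right)^{3}}{432} is an antiderivative of f.
Check: d/dx[- \frac{\left(15 x^{2} - 16\right)^{3}}{432}] = - \frac{375 x^{5}}{8} + 100 x^{3} - \frac{160 x}{3}, which equals f(x).
F(0) = \frac{256}{27}; F(-3/2) = - \frac{357911}{27648}.
Integral = F(0) - F(-3/2) = \frac{22965}{1024}.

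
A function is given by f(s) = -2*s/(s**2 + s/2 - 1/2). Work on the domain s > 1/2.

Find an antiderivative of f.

An antiderivative is F(s) = -2*log(s - 1/2)/3 - 4*log(s + 1)/3.

The denominator factors as (s + 1)*(2*s - 1); partial fractions split f into directly integrable pieces: -4/(3*(2*s - 1)) - 4/(3*(s + 1)).
Check: d/ds[-2*log(s - 1/2)/3 - 4*log(s + 1)/3] = -4*s/(2*s**2 + s - 1), which equals f(s).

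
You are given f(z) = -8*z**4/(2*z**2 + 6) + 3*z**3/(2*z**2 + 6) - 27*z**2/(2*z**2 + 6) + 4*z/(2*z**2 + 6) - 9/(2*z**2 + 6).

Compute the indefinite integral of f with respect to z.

F(z) = -4*z**3/3 + 3*z**2/4 - 3*z/2 - 5*log(z**2 + 3)/4 + C

Integrate term by term and add the pieces.
Check: d/dz[-4*z**3/3 + 3*z**2/4 - 3*z/2 - 5*log(z**2 + 3)/4] = (-8*z**4 + 3*z**3 - 27*z**2 + 4*z - 9)/(2*z**2 + 6), which equals f(z).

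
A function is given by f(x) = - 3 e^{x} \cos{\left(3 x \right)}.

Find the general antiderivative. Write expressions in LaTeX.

For F(x) to be correct the identity F'(x) - f(x) = 0 must hold.
Check: d/dx[- \frac{9 e^{x} \sin{\left(3 x \right)}}{10} - \frac{3 e^{x} \cos{\left(3 x \right)}}{10}] = - 3 e^{x} \cos{\left(3 x \right)} = f(x).

F(x) = - \frac{9 e^{x} \sin{\left(3 x \right)}}{10} - \frac{3 e^{x} \cos{\left(3 x \right)}}{10} + C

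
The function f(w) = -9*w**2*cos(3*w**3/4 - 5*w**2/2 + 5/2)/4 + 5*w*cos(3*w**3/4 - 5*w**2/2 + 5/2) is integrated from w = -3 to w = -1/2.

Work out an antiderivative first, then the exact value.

Antiderivative: F(w) = -sin(3*w**3/4 - 5*w**2/2 + 5/2); value = -sin(57/32) - sin(161/4)

The substitution u = 3*w**3/4 - 5*w**2/2 + 5/2 works: f is exactly (dF/du)*(du/dw) for that inner function.
F(w) = -sin(3*w**3/4 - 5*w**2/2 + 5/2) is an antiderivative of f.
Check: d/dw[-sin(3*w**3/4 - 5*w**2/2 + 5/2)] = -9*w**2*cos(3*w**3/4 - 5*w**2/2 + 5/2)/4 + 5*w*cos(3*w**3/4 - 5*w**2/2 + 5/2) = f(w).
F(-1/2) = -sin(57/32); F(-3) = sin(161/4).
Integral = F(-1/2) - F(-3) = -sin(57/32) - sin(161/4).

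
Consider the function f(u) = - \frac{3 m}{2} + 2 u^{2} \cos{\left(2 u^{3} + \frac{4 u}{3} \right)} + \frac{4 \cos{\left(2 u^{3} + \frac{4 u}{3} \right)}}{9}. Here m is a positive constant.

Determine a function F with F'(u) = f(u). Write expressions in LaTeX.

An antiderivative is F(u) = - \frac{9 m u - 2 \sin{\left(2 u^{3} + \frac{4 u}{3} \right)}}{6}.

The integrand splits into summands that can be handled one at a time.
Check: d/du[- \frac{9 m u - 2 \sin{\left(2 u^{3} + \frac{4 u}{3} \right)}}{6}] = - \frac{3 m}{2} + 2 u^{2} \cos{\left(2 u^{3} + \frac{4 u}{3} \right)} + \frac{4 \cos{\left(2 u^{3} + \frac{4 u}{3} \right)}}{9} = f(u).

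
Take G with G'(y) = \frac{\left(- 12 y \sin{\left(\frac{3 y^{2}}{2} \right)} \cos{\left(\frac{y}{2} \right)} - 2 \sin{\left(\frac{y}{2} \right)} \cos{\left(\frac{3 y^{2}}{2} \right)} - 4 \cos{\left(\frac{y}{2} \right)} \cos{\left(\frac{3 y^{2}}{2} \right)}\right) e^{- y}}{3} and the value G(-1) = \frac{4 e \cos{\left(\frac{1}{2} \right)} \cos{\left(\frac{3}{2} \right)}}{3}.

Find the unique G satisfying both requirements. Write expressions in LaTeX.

Since d/dy undoes antidifferentiation here, G(y) must give back the stated G'(y).
A general antiderivative is \frac{4 e^{- y} \cos{\left(\frac{y}{2} \right)} \cos{\left(\frac{3 y^{2}}{2} \right)}}{3} + C.
The condition gives C = \frac{4 e \cos{\left(\frac{1}{2} \right)} \cos{\left(\frac{3}{2} \right)}}{3} - (\frac{4 e \cos{\left(\frac{1}{2} \right)} \cos{\left(\frac{3}{2} \right)}}{3}) = 0.
So G(y) = \frac{4 e^{- y} \cos{\left(\frac{y}{2} \right)} \cos{\left(\frac{3 y^{2}}{2} \right)}}{3}.
Check: d/dy[\frac{4 e^{- y} \cos{\left(\frac{y}{2} \right)} \cos{\left(\frac{3 y^{2}}{2} \right)}}{3}] = \frac{\left(- 12 y \sin{\left(\frac{3 y^{2}}{2} \right)} \cos{\left(\frac{y}{2} \right)} - 2 \sin{\left(\frac{y}{2} \right)} \cos{\left(\frac{3 y^{2}}{2} \right)} - 4 \cos{\left(\frac{y}{2} \right)} \cos{\left(\frac{3 y^{2}}{2} \right)}\right) e^{- y}}{3} = G'(y).

G(y) = \frac{4 e^{- y} \cos{\left(\frac{y}{2} \right)} \cos{\left(\frac{3 y^{2}}{2} \right)}}{3}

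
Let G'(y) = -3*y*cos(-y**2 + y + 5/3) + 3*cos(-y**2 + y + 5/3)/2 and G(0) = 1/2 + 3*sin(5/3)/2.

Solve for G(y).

G(y) = 3*sin(-y**2 + y + 5/3)/2 + 1/2

G'(y) matches the chain-rule pattern g'(h)*h' with inner function h(y) = -y**2 + y + 5/3; substituting u = h(y) collapses the integral.
A general antiderivative is 3*sin(-y**2 + y + 5/3)/2 + C.
The condition gives C = 1/2 + 3*sin(5/3)/2 - (3*sin(5/3)/2) = 1/2.
So G(y) = 3*sin(-y**2 + y + 5/3)/2 + 1/2.
Check: d/dy[3*sin(-y**2 + y + 5/3)/2 + 1/2] = -3*y*cos(-y**2 + y + 5/3) + 3*cos(-y**2 + y + 5/3)/2 = G'(y).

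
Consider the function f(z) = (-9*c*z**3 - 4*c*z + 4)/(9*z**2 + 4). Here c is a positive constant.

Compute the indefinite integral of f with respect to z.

An antiderivative F(z) passes only if d/dz[F] lands on f(z) exactly.
Check: d/dz[-c*z**2/2 + 2*atan(3*z/2)/3] = (-9*c*z**3 - 4*c*z + 4)/(9*z**2 + 4) = f(z).

F(z) = -c*z**2/2 + 2*atan(3*z/2)/3 + C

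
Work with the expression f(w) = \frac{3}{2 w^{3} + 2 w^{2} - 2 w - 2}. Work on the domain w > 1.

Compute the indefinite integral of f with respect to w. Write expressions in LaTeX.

The denominator factors as 2 \left(w - 1\right) \left(w + 1\right)^{2}; partial fractions split f into directly integrable pieces: - \frac{3}{8 \left(w + 1\right)} - \frac{3}{4 \left(w + 1\right)^{2}} + \frac{3}{8 \left(w - 1\right)}.
Check: d/dw[\frac{3 \log{\left(w - 1 \right)}}{8} - \frac{3 \log{\left(w + 1 \right)}}{8} + \frac{3}{4 w + 4}] = \frac{3}{2 w^{3} + 2 w^{2} - 2 w - 2} = f(w).

F(w) = \frac{3 \log{\left(w - 1 \right)}}{8} - \frac{3 \log{\left(w + 1 \right)}}{8} + \frac{3}{4 w + 4} + C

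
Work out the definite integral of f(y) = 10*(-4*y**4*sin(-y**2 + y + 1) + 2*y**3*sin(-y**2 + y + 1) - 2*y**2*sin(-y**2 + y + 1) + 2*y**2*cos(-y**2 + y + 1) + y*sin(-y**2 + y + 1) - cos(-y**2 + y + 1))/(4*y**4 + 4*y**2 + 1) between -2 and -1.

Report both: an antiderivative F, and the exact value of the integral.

Antiderivative: F(y) = -10*y*cos(-y**2 + y + 1)/(2*y**2 + 1); value = -20*cos(5)/9 + 10*cos(1)/3

A candidate is checked by its d/dy: the result must match f(y).
F(y) = -10*y*cos(-y**2 + y + 1)/(2*y**2 + 1) is an antiderivative of f.
Check: d/dy[-10*y*cos(-y**2 + y + 1)/(2*y**2 + 1)] = (-40*y**4*sin(-y**2 + y + 1) + 20*y**3*sin(-y**2 + y + 1) - 20*y**2*sin(-y**2 + y + 1) + 20*y**2*cos(-y**2 + y + 1) + 10*y*sin(-y**2 + y + 1) - 10*cos(-y**2 + y + 1))/(4*y**4 + 4*y**2 + 1), which equals f(y).
F(-1) = 10*cos(1)/3; F(-2) = 20*cos(5)/9.
Integral = F(-1) - F(-2) = -20*cos(5)/9 + 10*cos(1)/3.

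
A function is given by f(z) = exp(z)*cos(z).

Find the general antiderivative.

F(z) = (sin(z) + cos(z))*exp(z)/2 + C

Recover f(z) by differentiating a candidate F(z); any mismatch rules it out.
Check: d/dz[(sin(z) + cos(z))*exp(z)/2] = exp(z)*cos(z) = f(z).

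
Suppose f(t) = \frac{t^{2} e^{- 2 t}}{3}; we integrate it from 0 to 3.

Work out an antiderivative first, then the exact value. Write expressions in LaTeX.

Antiderivative: F(t) = \frac{\left(- 2 t^{2} - 2 t - 1\right) e^{- 2 t}}{12}; value = \frac{1}{12} - \frac{25}{12 e^{6}}

f has the shape u'v + uv' for u = - \frac{t^{2}}{6} - \frac{t}{6} - \frac{1}{12} and v = e^{- 2 t} — it is the derivative of the product u*v.
F(t) = \frac{\left(- 2 t^{2} - 2 t - 1\right) e^{- 2 t}}{12} is an antiderivative of f.
Check: d/dt[\frac{\left(- 2 t^{2} - 2 t - 1\right) e^{- 2 t}}{12}] = \frac{t^{2} e^{- 2 t}}{3} = f(t).
F(3) = - \frac{25}{12 e^{6}}; F(0) = - \frac{1}{12}.
Integral = F(3) - F(0) = \frac{1}{12} - \frac{25}{12 e^{6}}.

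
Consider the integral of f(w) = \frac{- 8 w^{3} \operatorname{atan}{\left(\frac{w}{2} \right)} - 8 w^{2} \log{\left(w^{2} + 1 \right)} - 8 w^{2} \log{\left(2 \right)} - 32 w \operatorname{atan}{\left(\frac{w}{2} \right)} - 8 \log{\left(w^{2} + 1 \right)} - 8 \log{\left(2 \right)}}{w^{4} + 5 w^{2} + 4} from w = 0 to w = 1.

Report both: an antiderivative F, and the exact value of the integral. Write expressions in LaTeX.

Antiderivative: F(w) = - 4 \log{\left(w^{2} + 1 \right)} \operatorname{atan}{\left(\frac{w}{2} \right)} - 4 \log{\left(2 \right)} \operatorname{atan}{\left(\frac{w}{2} \right)}; value = - 4 \log{\left(4 \right)} \operatorname{atan}{\left(\frac{1}{2} \right)}

Recognize the product-rule pattern: f = u'v + uv' with u = - 4 \operatorname{atan}{\left(\frac{w}{2} \right)}, v = \log{\left(2 w^{2} + 2 \right)}, so integration by parts undoes it.
F(w) = - 4 \log{\left(w^{2} + 1 \right)} \operatorname{atan}{\left(\frac{w}{2} \right)} - 4 \log{\left(2 \right)} \operatorname{atan}{\left(\frac{w}{2} \right)} is an antiderivative of f.
Check: d/dw[- 4 \log{\left(w^{2} + 1 \right)} \operatorname{atan}{\left(\frac{w}{2} \right)} - 4 \log{\left(2 \right)} \operatorname{atan}{\left(\frac{w}{2} \right)}] = \frac{- 8 w^{3} \operatorname{atan}{\left(\frac{w}{2} \right)} - 8 w^{2} \log{\left(w^{2} + 1 \right)} - 8 w^{2} \log{\left(2 \right)} - 32 w \operatorname{atan}{\left(\frac{w}{2} \right)} - 8 \log{\left(w^{2} + 1 \right)} - 8 \log{\left(2 \right)}}{w^{4} + 5 w^{2} + 4} = f(w).
F(1) = - 8 \log{\left(2 \right)} \operatorname{atan}{\left(\frac{1}{2} \right)}; F(0) = 0.
Integral = F(1) - F(0) = - 4 \log{\left(4 \right)} \operatorname{atan}{\left(\frac{1}{2} \right)}.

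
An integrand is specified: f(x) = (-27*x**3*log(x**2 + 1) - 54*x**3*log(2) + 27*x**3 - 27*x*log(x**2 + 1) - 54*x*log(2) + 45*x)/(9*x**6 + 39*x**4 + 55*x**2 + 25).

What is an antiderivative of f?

Recognize the product-rule pattern: f = u'v + uv' with u = 3/(2*(x**2 + 5/3)), v = log(4*x**2 + 4), so integration by parts undoes it.
Check: d/dx[(9*log(x**2 + 1) + 18*log(2))/(6*x**2 + 10)] = (-27*x**3*log(x**2 + 1) - 54*x**3*log(2) + 27*x**3 - 27*x*log(x**2 + 1) - 54*x*log(2) + 45*x)/(9*x**6 + 39*x**4 + 55*x**2 + 25) = f(x).

An antiderivative is F(x) = (9*log(x**2 + 1) + 18*log(2))/(6*x**2 + 10).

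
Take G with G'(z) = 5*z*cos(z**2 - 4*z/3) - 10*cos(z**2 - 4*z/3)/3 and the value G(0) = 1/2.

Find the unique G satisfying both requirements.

The substitution u = z**2 - 4*z/3 works: G'(z) is exactly (dG/du)*(du/dz) for that inner function.
A general antiderivative is 5*sin(z**2 - 4*z/3)/2 + C.
The condition gives C = 1/2 - (0) = 1/2.
So G(z) = (5*sin(z**2 - 4*z/3) + 1)/2.
Check: d/dz[(5*sin(z**2 - 4*z/3) + 1)/2] = 5*z*cos(z**2 - 4*z/3) - 10*cos(z**2 - 4*z/3)/3 = G'(z).

G(z) = (5*sin(z**2 - 4*z/3) + 1)/2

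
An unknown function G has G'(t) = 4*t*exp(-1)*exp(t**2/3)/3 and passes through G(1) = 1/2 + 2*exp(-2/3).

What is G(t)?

The substitution u = t**2/3 - 1 works: G'(t) is exactly (dG/du)*(du/dt) for that inner function.
A general antiderivative is 2*exp(t**2/3 - 1) + C.
The condition gives C = 1/2 + 2*exp(-2/3) - (2*exp(-2/3)) = 1/2.
So G(t) = 2*exp(-1)*exp(t**2/3) + 1/2.
Check: d/dt[2*exp(-1)*exp(t**2/3) + 1/2] = 4*t*exp(-1)*exp(t**2/3)/3 = G'(t).

G(t) = 2*exp(-1)*exp(t**2/3) + 1/2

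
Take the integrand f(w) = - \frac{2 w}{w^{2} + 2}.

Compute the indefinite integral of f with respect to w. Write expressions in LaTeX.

The substitution u = \frac{3 w^{2}}{2} + 3 works: f is exactly (dF/du)*(du/dw) for that inner function.
Check: d/dw[- \log{\left(\frac{3 w^{2}}{2} + 3 \right)}] = - \frac{2 w}{w^{2} + 2} = f(w).

F(w) = - \log{\left(\frac{3 w^{2}}{2} + 3 \right)} + C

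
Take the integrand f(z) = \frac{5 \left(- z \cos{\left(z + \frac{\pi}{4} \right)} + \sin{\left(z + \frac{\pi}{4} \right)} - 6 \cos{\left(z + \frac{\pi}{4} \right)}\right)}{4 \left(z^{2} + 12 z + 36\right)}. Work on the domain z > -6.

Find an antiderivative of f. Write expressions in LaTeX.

An antiderivative is F(z) = - \frac{5 \sin{\left(z + \frac{\pi}{4} \right)}}{4 \left(z + 6\right)}.

f has the shape u'v + uv' for u = - \frac{5}{4 \left(z + 6\right)} and v = \sin{\left(z + \frac{\pi}{4} \right)} — it is the derivative of the product u*v.
Check: d/dz[- \frac{5 \sin{\left(z + \frac{\pi}{4} \right)}}{4 \left(z + 6\right)}] = \frac{- 5 z \cos{\left(z + \frac{\pi}{4} \right)} + 5 \sin{\left(z + \frac{\pi}{4} \right)} - 30 \cos{\left(z + \frac{\pi}{4} \right)}}{4 z^{2} + 48 z + 144}, which equals f(z).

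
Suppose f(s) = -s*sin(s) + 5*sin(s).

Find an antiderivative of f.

The integrand splits into summands that can be handled one at a time.
Check: d/ds[s*cos(s) - sin(s) - 5*cos(s)] = -s*sin(s) + 5*sin(s) = f(s).

An antiderivative is F(s) = s*cos(s) - sin(s) - 5*cos(s).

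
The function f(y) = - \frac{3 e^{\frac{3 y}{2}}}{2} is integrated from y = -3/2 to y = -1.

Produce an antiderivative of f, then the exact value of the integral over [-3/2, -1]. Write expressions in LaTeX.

Check any antiderivative F(y) by computing F'(y) and comparing it with f(y).
F(y) = - e^{\frac{3 y}{2}} is an antiderivative of f.
Check: d/dy[- e^{\frac{3 y}{2}}] = - \frac{3 e^{\frac{3 y}{2}}}{2} = f(y).
F(-1) = - \frac{1}{e^{\frac{3}{2}}}; F(-3/2) = - \frac{1}{e^{\frac{9}{4}}}.
Integral = F(-1) - F(-3/2) = - \frac{1}{e^{\frac{3}{2}}} + e^{- \frac{9}{4}}.

Antiderivative: F(y) = - e^{\frac{3 y}{2}}; value = - \frac{1}{e^{\frac{3}{2}}} + e^{- \frac{9}{4}}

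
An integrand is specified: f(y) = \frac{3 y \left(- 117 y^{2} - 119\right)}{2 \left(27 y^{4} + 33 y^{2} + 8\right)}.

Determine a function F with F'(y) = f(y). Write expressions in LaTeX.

An antiderivative is F(y) = - \frac{- 3 \log{\left(\frac{3 y^{2}}{2} + \frac{4}{3} \right)} + 16 \log{\left(2 y^{2} + \frac{2}{3} \right)}}{4}.

Whatever form F(y) takes, F'(y) = f(y) is non-negotiable.
Check: d/dy[- \frac{- 3 \log{\left(\frac{3 y^{2}}{2} + \frac{4}{3} \right)} + 16 \log{\left(2 y^{2} + \frac{2}{3} \right)}}{4}] = \frac{- 351 y^{3} - 357 y}{54 y^{4} + 66 y^{2} + 16}, which equals f(y).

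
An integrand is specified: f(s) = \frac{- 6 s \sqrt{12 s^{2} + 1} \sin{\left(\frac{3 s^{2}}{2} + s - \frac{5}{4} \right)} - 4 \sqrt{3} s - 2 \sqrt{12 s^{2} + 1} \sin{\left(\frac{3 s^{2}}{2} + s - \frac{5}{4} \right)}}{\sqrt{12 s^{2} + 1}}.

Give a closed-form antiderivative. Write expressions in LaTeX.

Any candidate F(s) must reproduce f(s) exactly when differentiated.
Check: d/ds[\frac{\sqrt{3} \left(- \sqrt{12 s^{2} + 1} + 2 \sqrt{3} \cos{\left(\frac{3 s^{2}}{2} + s - \frac{5}{4} \right)}\right)}{3}] = \frac{- 6 s \sqrt{12 s^{2} + 1} \sin{\left(\frac{3 s^{2}}{2} + s - \frac{5}{4} \right)} - 4 \sqrt{3} s - 2 \sqrt{12 s^{2} + 1} \sin{\left(\frac{3 s^{2}}{2} + s - \frac{5}{4} \right)}}{\sqrt{12 s^{2} + 1}} = f(s).

An antiderivative is F(s) = \frac{\sqrt{3} \left(- \sqrt{12 s^{2} + 1} + 2 \sqrt{3} \cos{\left(\frac{3 s^{2}}{2} + s - \frac{5}{4} \right)}\right)}{3}.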